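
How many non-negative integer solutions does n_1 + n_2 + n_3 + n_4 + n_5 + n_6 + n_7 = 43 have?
C(43+7-1, 7-1) = C(49, 6) = 13983816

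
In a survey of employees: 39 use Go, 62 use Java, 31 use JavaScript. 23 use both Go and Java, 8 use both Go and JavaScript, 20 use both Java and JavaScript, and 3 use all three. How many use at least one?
|A∪B∪C| = 39+62+31-23-8-20+3 = 84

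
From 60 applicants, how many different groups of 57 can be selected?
C(60,57) = 60!/(57!×3!) = 34220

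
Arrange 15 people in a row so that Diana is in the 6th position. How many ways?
Fix one position: (15-1)! = 87178291200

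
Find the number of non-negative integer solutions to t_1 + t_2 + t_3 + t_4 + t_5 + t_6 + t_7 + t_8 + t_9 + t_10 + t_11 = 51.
C(51+11-1, 11-1) = C(61, 10) = 90177170226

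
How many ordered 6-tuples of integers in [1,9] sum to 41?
Coefficient of x^41 in (x + x² + ... + x^9)^6. By inclusion-exclusion on dice exceeding 9: Σ_j (-1)^j C(6,j)·C(41-1-9j, 5) = C(6,0)·C(40,5) - C(6,1)·C(31,5) + C(6,2)·C(22,5) - C(6,3)·C(13,5) = 1·658008 - 6·169911 + 15·26334 - 20·1287 = 7812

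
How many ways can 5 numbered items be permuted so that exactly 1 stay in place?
Choose the 1 fixed point C(5,1) = 5, derange the rest: !4 = Σ_{j=0}^{4} (-1)^j·4!/j! = 24 - 24 + 12 - 4 + 1 = 9. Product = 5 × 9 = 45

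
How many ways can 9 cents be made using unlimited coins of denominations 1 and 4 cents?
Coefficient of x^9 in 1/(1-x^1) · 1/(1-x^4). Use j coins of 4 for j = 0..⌊9/4⌋ = 2, the rest in 1s: 2 + 1 = 3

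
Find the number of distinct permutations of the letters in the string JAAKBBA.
7! / (2! × 3! × 1! × 1!) = 420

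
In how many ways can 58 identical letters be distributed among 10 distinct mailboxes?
C(58+10-1, 10-1) = C(67, 9) = 42757703560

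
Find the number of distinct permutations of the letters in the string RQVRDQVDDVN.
11! / (3! × 3! × 2! × 2! × 1!) = 277200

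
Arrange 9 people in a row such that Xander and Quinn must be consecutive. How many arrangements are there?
Treat the 2 as one block: (9-2+1)! × 2! = 40320 × 2 = 80640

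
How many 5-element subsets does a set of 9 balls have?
C(9,5) = 9!/(5!×4!) = 126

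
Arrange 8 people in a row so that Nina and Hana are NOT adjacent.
Total - adjacent = 8! - (8-1)!×2 = 40320 - 10080 = 30240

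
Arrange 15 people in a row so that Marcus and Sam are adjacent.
Treat as block: (15-1)! × 2! = 87178291200 × 2 = 174356582400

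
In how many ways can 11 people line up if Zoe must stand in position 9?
Fix one position: (11-1)! = 3628800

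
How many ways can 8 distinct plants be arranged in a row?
8! = 40320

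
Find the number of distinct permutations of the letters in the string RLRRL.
5! / (2! × 3!) = 10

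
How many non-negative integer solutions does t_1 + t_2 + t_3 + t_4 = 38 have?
C(38+4-1, 4-1) = C(41, 3) = 10660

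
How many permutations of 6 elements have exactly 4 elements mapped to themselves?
Choose the 4 fixed points C(6,4) = 15, derange the rest: !2 = Σ_{j=0}^{2} (-1)^j·2!/j! = 2 - 2 + 1 = 1. Product = 15 × 1 = 15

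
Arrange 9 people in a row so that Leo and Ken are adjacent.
Treat as block: (9-1)! × 2! = 40320 × 2 = 80640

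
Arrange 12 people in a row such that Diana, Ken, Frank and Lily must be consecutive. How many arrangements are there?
Treat the 4 as one block: (12-4+1)! × 4! = 362880 × 24 = 8709120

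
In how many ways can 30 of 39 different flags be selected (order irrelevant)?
C(39,30) = 39!/(30!×9!) = 211915132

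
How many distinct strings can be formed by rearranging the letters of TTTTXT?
6! / (5! × 1!) = 6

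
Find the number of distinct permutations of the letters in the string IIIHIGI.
7! / (1! × 5! × 1!) = 42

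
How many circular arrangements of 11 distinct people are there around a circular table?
Circular: fix one position, arrange the rest. (11-1)! = 3628800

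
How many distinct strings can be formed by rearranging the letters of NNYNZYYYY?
9! / (5! × 1! × 3!) = 504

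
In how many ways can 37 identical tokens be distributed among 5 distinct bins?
C(37+5-1, 5-1) = C(41, 4) = 101270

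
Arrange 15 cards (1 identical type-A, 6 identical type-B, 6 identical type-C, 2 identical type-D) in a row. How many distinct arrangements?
15! / (1! × 6! × 6! × 2!) = 1261260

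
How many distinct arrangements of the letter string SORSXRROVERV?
12! / (1! × 2! × 2! × 1! × 4! × 2!) = 2494800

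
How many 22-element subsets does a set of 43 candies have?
C(43,22) = 43!/(22!×21!) = 1052049481860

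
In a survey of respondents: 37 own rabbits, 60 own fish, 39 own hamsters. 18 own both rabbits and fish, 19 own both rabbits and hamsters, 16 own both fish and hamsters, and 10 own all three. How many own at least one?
|A∪B∪C| = 37+60+39-18-19-16+10 = 93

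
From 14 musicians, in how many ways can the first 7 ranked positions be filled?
P(14,7) = 14!/(14-7)! = 17297280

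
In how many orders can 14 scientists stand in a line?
14! = 87178291200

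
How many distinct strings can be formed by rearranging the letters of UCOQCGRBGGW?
11! / (1! × 1! × 2! × 1! × 3! × 1! × 1! × 1!) = 3326400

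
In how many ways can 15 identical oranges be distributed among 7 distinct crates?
C(15+7-1, 7-1) = C(21, 6) = 54264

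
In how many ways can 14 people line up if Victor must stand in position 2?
Fix one position: (14-1)! = 6227020800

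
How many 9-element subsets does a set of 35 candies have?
C(35,9) = 35!/(9!×26!) = 70607460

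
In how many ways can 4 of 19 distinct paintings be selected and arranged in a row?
P(19,4) = 19!/(19-4)! = 93024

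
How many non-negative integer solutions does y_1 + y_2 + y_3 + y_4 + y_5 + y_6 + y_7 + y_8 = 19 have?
C(19+8-1, 8-1) = C(26, 7) = 657800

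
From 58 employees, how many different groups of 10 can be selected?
C(58,10) = 58!/(10!×48!) = 52179482355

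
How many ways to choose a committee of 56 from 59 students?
C(59,56) = 59!/(56!×3!) = 32509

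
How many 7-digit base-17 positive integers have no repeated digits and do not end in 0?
Last digit: 16 nonzero choices. First digit: 15 (nonzero, ≠last). Middle 5: P(15,5) = 360360. Total = 86486400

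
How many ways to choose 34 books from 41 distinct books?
C(41,34) = 41!/(34!×7!) = 22481940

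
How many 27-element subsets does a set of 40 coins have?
C(40,27) = 40!/(27!×13!) = 12033222880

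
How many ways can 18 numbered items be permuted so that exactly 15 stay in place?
Choose the 15 fixed points C(18,15) = 816, derange the rest: !3 = Σ_{j=0}^{3} (-1)^j·3!/j! = 6 - 6 + 3 - 1 = 2. Product = 816 × 2 = 1632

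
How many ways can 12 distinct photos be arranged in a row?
12! = 479001600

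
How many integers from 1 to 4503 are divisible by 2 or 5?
⌊4503/2⌋ + ⌊4503/5⌋ - ⌊4503/10⌋ = 2251 + 900 - 450 = 2701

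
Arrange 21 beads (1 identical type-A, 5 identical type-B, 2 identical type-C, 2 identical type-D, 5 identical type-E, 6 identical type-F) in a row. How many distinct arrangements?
21! / (1! × 5! × 2! × 2! × 5! × 6!) = 1231938227520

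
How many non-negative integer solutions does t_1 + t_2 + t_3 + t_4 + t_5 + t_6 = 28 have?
C(28+6-1, 6-1) = C(33, 5) = 237336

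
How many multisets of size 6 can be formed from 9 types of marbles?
C(6+9-1, 9-1) = C(14, 8) = 3003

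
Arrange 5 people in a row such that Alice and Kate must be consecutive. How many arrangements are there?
Treat the 2 as one block: (5-2+1)! × 2! = 24 × 2 = 48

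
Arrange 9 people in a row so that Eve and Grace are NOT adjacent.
Total - adjacent = 9! - (9-1)!×2 = 362880 - 80640 = 282240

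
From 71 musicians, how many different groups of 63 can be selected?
C(71,63) = 71!/(63!×8!) = 10639125640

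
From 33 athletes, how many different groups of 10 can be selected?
C(33,10) = 33!/(10!×23!) = 92561040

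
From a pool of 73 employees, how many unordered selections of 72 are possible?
C(73,72) = 73!/(72!×1!) = 73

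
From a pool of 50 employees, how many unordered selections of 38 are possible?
C(50,38) = 50!/(38!×12!) = 121399651100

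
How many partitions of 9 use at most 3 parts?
By conjugation, equals partitions of 9 into parts ≤ 3. Let r_j(i) = number of partitions of i into parts ≤ j, for i = 0..9. r_1(i) = 1 for all i; r_j(i) = r_{j-1}(i) + r_j(i-j). Rows j = 2..3: ≤2: 1 1 2 2 3 3 4 4 5 5; ≤3: 1 1 2 3 4 5 7 8 10 12. r_3(9) = 12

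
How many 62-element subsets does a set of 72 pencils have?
C(72,62) = 72!/(62!×10!) = 536211932256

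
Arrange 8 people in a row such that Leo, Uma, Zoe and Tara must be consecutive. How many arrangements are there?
Treat the 4 as one block: (8-4+1)! × 4! = 120 × 24 = 2880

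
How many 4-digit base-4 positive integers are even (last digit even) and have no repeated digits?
Last∈{0,2}. Last=0: 6. Last nonzero: 1×2×P(2,2) = 4. Total = 10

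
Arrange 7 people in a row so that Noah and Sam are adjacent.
Treat as block: (7-1)! × 2! = 720 × 2 = 1440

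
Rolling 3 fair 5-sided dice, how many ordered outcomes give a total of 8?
Coefficient of x^8 in (x + x² + ... + x^5)^3. By inclusion-exclusion on dice exceeding 5: Σ_j (-1)^j C(3,j)·C(8-1-5j, 2) = C(3,0)·C(7,2) - C(3,1)·C(2,2) = 1·21 - 3·1 = 18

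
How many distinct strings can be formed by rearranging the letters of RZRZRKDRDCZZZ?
13! / (1! × 4! × 1! × 2! × 5!) = 1081080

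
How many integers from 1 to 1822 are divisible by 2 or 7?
⌊1822/2⌋ + ⌊1822/7⌋ - ⌊1822/14⌋ = 911 + 260 - 130 = 1041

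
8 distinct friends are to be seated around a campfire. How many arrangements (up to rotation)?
Circular: fix one position, arrange the rest. (8-1)! = 5040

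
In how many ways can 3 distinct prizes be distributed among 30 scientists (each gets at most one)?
P(30,3) = 30!/(30-3)! = 24360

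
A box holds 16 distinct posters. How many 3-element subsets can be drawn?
C(16,3) = 16!/(3!×13!) = 560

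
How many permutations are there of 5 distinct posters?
5! = 120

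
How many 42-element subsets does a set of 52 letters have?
C(52,42) = 52!/(42!×10!) = 15820024220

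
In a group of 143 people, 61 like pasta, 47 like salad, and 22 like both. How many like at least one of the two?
|A∪B| = |A| + |B| - |A∩B| = 61 + 47 - 22 = 86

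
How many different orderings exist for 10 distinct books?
10! = 3628800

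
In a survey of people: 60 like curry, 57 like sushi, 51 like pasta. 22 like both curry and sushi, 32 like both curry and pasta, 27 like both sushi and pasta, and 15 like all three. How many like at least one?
|A∪B∪C| = 60+57+51-22-32-27+15 = 102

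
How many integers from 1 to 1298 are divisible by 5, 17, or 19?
⌊1298/5⌋+⌊1298/17⌋+⌊1298/19⌋ - ⌊1298/85⌋-⌊1298/95⌋-⌊1298/323⌋ + ⌊1298/1615⌋ = 259+76+68 - 15-13-4 + 0 = 371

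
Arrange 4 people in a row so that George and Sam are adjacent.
Treat as block: (4-1)! × 2! = 6 × 2 = 12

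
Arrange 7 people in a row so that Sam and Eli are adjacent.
Treat as block: (7-1)! × 2! = 720 × 2 = 1440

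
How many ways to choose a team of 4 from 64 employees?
C(64,4) = 64!/(4!×60!) = 635376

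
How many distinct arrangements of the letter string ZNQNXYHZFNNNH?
13! / (1! × 1! × 1! × 5! × 2! × 1! × 2!) = 12972960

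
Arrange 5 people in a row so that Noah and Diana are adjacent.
Treat as block: (5-1)! × 2! = 24 × 2 = 48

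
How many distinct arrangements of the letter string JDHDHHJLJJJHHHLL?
16! / (3! × 2! × 6! × 5!) = 20180160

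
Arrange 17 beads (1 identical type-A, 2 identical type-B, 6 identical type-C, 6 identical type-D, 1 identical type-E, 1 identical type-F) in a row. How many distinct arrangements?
17! / (1! × 2! × 6! × 6! × 1! × 1!) = 343062720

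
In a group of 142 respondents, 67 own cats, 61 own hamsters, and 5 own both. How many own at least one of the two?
|A∪B| = |A| + |B| - |A∩B| = 67 + 61 - 5 = 123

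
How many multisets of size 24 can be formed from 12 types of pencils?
C(24+12-1, 12-1) = C(35, 11) = 417225900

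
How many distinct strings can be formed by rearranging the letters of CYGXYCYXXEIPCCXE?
16! / (1! × 4! × 2! × 1! × 3! × 1! × 4!) = 3027024000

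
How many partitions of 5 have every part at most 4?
Let r_j(i) = number of partitions of i into parts ≤ j, for i = 0..5. r_1(i) = 1 for all i; r_j(i) = r_{j-1}(i) + r_j(i-j). Rows j = 2..4: ≤2: 1 1 2 2 3 3; ≤3: 1 1 2 3 4 5; ≤4: 1 1 2 3 5 6. r_4(5) = 6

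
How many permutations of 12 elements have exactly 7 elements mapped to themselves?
Choose the 7 fixed points C(12,7) = 792, derange the rest: !5 = Σ_{j=0}^{5} (-1)^j·5!/j! = 120 - 120 + 60 - 20 + 5 - 1 = 44. Product = 792 × 44 = 34848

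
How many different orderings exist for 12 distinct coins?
12! = 479001600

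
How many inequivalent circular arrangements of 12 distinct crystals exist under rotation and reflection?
(12-1)!/2 = 39916800/2 = 19958400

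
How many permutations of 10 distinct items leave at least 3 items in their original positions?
Exactly j fixed points: C(10,j)·!(10-j); sum over j ≥ 3 (derangement numbers via !m = (m-1)·(!(m-1) + !(m-2)): !0..!7 = 1, 0, 1, 2, 9, 44, 265, 1854). Σ_{j=3}^{10} C(10,j)·!(10-j) = C(10,3)·!7 + C(10,4)·!6 + C(10,5)·!5 + C(10,6)·!4 + C(10,7)·!3 + C(10,8)·!2 + C(10,9)·!1 + C(10,10)·!0 = 120·1854 + 210·265 + 252·44 + 210·9 + 120·2 + 45·1 + 10·0 + 1·1 = 291394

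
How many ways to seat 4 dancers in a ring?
Circular: fix one position, arrange the rest. (4-1)! = 6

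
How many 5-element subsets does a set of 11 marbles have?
C(11,5) = 11!/(5!×6!) = 462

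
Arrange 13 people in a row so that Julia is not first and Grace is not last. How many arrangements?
By inclusion-exclusion: 13! - 2×(13-1)! + (13-2)! = 6227020800 - 958003200 + 39916800 = 5308934400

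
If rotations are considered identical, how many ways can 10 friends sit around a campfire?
Circular: fix one position, arrange the rest. (10-1)! = 362880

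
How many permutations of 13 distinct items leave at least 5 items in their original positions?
Exactly j fixed points: C(13,j)·!(13-j); sum over j ≥ 5 (derangement numbers via !m = (m-1)·(!(m-1) + !(m-2)): !0..!8 = 1, 0, 1, 2, 9, 44, 265, 1854, 14833). Σ_{j=5}^{13} C(13,j)·!(13-j) = C(13,5)·!8 + C(13,6)·!7 + C(13,7)·!6 + C(13,8)·!5 + C(13,9)·!4 + C(13,10)·!3 + C(13,11)·!2 + C(13,12)·!1 + C(13,13)·!0 = 1287·14833 + 1716·1854 + 1716·265 + 1287·44 + 715·9 + 286·2 + 78·1 + 13·0 + 1·1 = 22789989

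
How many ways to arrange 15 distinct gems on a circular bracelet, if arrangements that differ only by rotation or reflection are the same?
(15-1)!/2 = 87178291200/2 = 43589145600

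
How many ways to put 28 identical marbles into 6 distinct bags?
C(28+6-1, 6-1) = C(33, 5) = 237336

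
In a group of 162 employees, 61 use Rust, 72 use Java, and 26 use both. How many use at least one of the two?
|A∪B| = |A| + |B| - |A∩B| = 61 + 72 - 26 = 107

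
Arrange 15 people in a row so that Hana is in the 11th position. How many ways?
Fix one position: (15-1)! = 87178291200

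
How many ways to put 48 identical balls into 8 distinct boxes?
C(48+8-1, 8-1) = C(55, 7) = 202927725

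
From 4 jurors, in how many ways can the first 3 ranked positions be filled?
P(4,3) = 4!/(4-3)! = 24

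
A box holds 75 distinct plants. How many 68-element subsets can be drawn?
C(75,68) = 75!/(68!×7!) = 1984829850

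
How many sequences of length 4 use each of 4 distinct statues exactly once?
4! = 24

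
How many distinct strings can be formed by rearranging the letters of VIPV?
4! / (1! × 1! × 2!) = 12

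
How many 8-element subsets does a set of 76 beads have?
C(76,8) = 76!/(8!×68!) = 18855883575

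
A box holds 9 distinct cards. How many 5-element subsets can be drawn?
C(9,5) = 9!/(5!×4!) = 126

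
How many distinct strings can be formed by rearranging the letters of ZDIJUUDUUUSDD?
13! / (4! × 1! × 1! × 1! × 1! × 5!) = 2162160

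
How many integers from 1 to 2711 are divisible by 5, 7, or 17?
⌊2711/5⌋+⌊2711/7⌋+⌊2711/17⌋ - ⌊2711/35⌋-⌊2711/85⌋-⌊2711/119⌋ + ⌊2711/595⌋ = 542+387+159 - 77-31-22 + 4 = 962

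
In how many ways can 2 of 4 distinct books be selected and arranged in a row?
P(4,2) = 4!/(4-2)! = 12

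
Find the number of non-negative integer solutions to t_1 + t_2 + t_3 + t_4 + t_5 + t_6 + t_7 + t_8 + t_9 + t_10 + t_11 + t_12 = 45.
C(45+12-1, 12-1) = C(56, 11) = 148902215280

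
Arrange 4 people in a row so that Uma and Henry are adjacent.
Treat as block: (4-1)! × 2! = 6 × 2 = 12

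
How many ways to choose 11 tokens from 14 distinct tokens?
C(14,11) = 14!/(11!×3!) = 364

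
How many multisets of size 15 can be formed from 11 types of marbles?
C(15+11-1, 11-1) = C(25, 10) = 3268760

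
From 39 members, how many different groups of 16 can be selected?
C(39,16) = 39!/(16!×23!) = 37711260990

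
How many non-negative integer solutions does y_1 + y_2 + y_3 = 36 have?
C(36+3-1, 3-1) = C(38, 2) = 703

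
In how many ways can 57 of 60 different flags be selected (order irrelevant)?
C(60,57) = 60!/(57!×3!) = 34220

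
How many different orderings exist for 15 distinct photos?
15! = 1307674368000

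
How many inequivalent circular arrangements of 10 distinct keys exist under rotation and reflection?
(10-1)!/2 = 362880/2 = 181440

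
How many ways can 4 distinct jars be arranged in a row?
4! = 24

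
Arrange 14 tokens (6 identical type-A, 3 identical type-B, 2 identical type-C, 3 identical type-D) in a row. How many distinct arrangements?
14! / (6! × 3! × 2! × 3!) = 1681680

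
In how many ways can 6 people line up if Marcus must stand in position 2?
Fix one position: (6-1)! = 120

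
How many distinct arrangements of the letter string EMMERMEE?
8! / (4! × 3! × 1!) = 280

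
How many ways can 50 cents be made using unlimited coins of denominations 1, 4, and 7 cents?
Coefficient of x^50 in 1/(1-x^1) · 1/(1-x^4) · 1/(1-x^7). Case on j = number of 7-cent coins (j = 0..7); remainder r = 50 - 7j is made from {1,4} in ⌊r/4⌋+1 ways. r = 50, 43, 36, 29, 22, 15, 8, 1 → 13 + 11 + 10 + 8 + 6 + 4 + 3 + 1 = 56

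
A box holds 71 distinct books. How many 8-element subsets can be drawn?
C(71,8) = 71!/(8!×63!) = 10639125640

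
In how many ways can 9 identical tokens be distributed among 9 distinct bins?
C(9+9-1, 9-1) = C(17, 8) = 24310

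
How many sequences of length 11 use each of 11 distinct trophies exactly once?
11! = 39916800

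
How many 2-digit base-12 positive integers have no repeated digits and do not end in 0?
Last digit: 11 nonzero choices. First digit: 10 (nonzero, ≠last). Middle 0: P(10,0) = 1. Total = 110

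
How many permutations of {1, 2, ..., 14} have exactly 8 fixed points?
Choose the 8 fixed points C(14,8) = 3003, derange the rest: !6 = Σ_{j=0}^{6} (-1)^j·6!/j! = 720 - 720 + 360 - 120 + 30 - 6 + 1 = 265. Product = 3003 × 265 = 795795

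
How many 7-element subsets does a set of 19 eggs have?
C(19,7) = 19!/(7!×12!) = 50388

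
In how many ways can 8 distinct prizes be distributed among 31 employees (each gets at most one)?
P(31,8) = 31!/(31-8)! = 318073392000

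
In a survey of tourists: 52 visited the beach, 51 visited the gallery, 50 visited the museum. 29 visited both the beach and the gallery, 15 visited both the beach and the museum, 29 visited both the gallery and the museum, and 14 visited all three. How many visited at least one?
|A∪B∪C| = 52+51+50-29-15-29+14 = 94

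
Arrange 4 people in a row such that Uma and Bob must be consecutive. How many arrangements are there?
Treat the 2 as one block: (4-2+1)! × 2! = 6 × 2 = 12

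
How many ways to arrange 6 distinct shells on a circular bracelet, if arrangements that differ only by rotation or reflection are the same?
(6-1)!/2 = 120/2 = 60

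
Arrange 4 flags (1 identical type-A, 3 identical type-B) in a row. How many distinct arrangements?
4! / (1! × 3!) = 4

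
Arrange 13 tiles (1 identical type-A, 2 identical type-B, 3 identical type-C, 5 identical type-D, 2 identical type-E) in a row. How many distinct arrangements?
13! / (1! × 2! × 3! × 5! × 2!) = 2162160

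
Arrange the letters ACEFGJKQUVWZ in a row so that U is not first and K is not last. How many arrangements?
By inclusion-exclusion: 12! - 2×(12-1)! + (12-2)! = 479001600 - 79833600 + 3628800 = 402796800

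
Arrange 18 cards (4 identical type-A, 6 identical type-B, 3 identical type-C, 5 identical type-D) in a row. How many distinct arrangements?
18! / (4! × 6! × 3! × 5!) = 514594080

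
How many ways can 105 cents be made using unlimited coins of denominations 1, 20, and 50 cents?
Coefficient of x^105 in 1/(1-x^1) · 1/(1-x^20) · 1/(1-x^50). Case on j = number of 50-cent coins (j = 0..2); remainder r = 105 - 50j is made from {1,20} in ⌊r/20⌋+1 ways. r = 105, 55, 5 → 6 + 3 + 1 = 10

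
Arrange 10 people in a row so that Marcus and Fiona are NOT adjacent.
Total - adjacent = 10! - (10-1)!×2 = 3628800 - 725760 = 2903040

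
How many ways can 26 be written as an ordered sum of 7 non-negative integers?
C(26+7-1, 7-1) = C(32, 6) = 906192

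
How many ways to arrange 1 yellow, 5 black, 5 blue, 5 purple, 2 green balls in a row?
18! / (1! × 5! × 5! × 5! × 2!) = 1852538688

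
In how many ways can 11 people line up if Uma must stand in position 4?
Fix one position: (11-1)! = 3628800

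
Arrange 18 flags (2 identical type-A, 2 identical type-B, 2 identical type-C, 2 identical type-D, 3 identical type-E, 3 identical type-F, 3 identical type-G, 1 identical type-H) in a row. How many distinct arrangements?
18! / (2! × 2! × 2! × 2! × 3! × 3! × 3! × 1!) = 1852538688000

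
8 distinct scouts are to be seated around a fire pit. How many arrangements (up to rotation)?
Circular: fix one position, arrange the rest. (8-1)! = 5040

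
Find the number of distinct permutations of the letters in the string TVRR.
4! / (2! × 1! × 1!) = 12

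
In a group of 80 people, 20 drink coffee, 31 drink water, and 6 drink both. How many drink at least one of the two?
|A∪B| = |A| + |B| - |A∩B| = 20 + 31 - 6 = 45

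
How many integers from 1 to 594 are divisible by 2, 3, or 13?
⌊594/2⌋+⌊594/3⌋+⌊594/13⌋ - ⌊594/6⌋-⌊594/26⌋-⌊594/39⌋ + ⌊594/78⌋ = 297+198+45 - 99-22-15 + 7 = 411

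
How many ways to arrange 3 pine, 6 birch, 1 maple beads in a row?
10! / (3! × 6! × 1!) = 840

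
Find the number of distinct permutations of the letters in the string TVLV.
4! / (1! × 2! × 1!) = 12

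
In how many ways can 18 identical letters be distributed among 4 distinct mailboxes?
C(18+4-1, 4-1) = C(21, 3) = 1330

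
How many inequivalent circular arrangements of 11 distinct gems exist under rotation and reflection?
(11-1)!/2 = 3628800/2 = 1814400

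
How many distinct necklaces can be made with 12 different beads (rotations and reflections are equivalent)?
(12-1)!/2 = 39916800/2 = 19958400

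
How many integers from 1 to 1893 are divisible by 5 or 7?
⌊1893/5⌋ + ⌊1893/7⌋ - ⌊1893/35⌋ = 378 + 270 - 54 = 594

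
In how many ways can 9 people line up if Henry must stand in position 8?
Fix one position: (9-1)! = 40320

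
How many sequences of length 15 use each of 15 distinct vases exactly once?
15! = 1307674368000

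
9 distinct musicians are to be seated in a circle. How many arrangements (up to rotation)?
Circular: fix one position, arrange the rest. (9-1)! = 40320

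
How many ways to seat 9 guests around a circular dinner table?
Circular: fix one position, arrange the rest. (9-1)! = 40320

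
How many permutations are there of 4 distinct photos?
4! = 24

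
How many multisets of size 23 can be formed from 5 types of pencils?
C(23+5-1, 5-1) = C(27, 4) = 17550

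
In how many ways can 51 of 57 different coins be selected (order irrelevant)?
C(57,51) = 57!/(51!×6!) = 36288252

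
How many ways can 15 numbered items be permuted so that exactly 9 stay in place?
Choose the 9 fixed points C(15,9) = 5005, derange the rest: !6 = Σ_{j=0}^{6} (-1)^j·6!/j! = 720 - 720 + 360 - 120 + 30 - 6 + 1 = 265. Product = 5005 × 265 = 1326325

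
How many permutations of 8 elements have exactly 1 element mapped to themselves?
Choose the 1 fixed point C(8,1) = 8, derange the rest: !7 = Σ_{j=0}^{7} (-1)^j·7!/j! = 5040 - 5040 + 2520 - 840 + 210 - 42 + 7 - 1 = 1854. Product = 8 × 1854 = 14832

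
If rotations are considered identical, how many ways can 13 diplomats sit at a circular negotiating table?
Circular: fix one position, arrange the rest. (13-1)! = 479001600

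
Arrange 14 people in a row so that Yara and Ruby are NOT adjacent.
Total - adjacent = 14! - (14-1)!×2 = 87178291200 - 12454041600 = 74724249600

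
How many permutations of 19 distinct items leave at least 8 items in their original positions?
Exactly j fixed points: C(19,j)·!(19-j); sum over j ≥ 8 (derangement numbers via !m = (m-1)·(!(m-1) + !(m-2)): !0..!11 = 1, 0, 1, 2, 9, 44, 265, 1854, 14833, 133496, 1334961, 14684570). Σ_{j=8}^{19} C(19,j)·!(19-j) = C(19,8)·!11 + C(19,9)·!10 + C(19,10)·!9 + C(19,11)·!8 + C(19,12)·!7 + C(19,13)·!6 + C(19,14)·!5 + C(19,15)·!4 + C(19,16)·!3 + C(19,17)·!2 + C(19,18)·!1 + C(19,19)·!0 = 75582·14684570 + 92378·1334961 + 92378·133496 + 75582·14833 + 50388·1854 + 27132·265 + 11628·44 + 3876·9 + 969·2 + 171·1 + 19·0 + 1·1 = 1246764556250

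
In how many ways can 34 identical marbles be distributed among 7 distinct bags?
C(34+7-1, 7-1) = C(40, 6) = 3838380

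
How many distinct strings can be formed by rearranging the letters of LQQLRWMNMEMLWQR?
15! / (3! × 2! × 2! × 1! × 3! × 3! × 1!) = 1513512000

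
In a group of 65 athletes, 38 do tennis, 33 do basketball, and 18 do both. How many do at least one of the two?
|A∪B| = |A| + |B| - |A∩B| = 38 + 33 - 18 = 53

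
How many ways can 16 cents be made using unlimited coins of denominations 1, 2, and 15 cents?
Coefficient of x^16 in 1/(1-x^1) · 1/(1-x^2) · 1/(1-x^15). Case on j = number of 15-cent coins (j = 0..1); remainder r = 16 - 15j is made from {1,2} in ⌊r/2⌋+1 ways. r = 16, 1 → 9 + 1 = 10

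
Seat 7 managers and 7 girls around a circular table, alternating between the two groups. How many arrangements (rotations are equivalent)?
Fix one of the managers: (7-1)! ways for the remaining managers, × 7! ways for the girls = 720 × 5040 = 3628800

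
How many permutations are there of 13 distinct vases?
13! = 6227020800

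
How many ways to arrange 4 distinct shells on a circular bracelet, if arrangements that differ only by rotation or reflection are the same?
(4-1)!/2 = 6/2 = 3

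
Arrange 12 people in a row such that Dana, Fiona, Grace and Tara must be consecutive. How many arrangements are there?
Treat the 4 as one block: (12-4+1)! × 4! = 362880 × 24 = 8709120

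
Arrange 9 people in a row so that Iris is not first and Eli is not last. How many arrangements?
By inclusion-exclusion: 9! - 2×(9-1)! + (9-2)! = 362880 - 80640 + 5040 = 287280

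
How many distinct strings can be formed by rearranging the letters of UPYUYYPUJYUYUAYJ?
16! / (5! × 2! × 6! × 2! × 1!) = 60540480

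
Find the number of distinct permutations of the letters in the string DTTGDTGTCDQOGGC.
15! / (1! × 1! × 2! × 4! × 4! × 3!) = 189189000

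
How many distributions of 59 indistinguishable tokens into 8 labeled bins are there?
C(59+8-1, 8-1) = C(66, 7) = 778789440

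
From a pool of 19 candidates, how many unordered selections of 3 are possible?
C(19,3) = 19!/(3!×16!) = 969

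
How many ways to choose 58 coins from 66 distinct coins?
C(66,58) = 66!/(58!×8!) = 5743572120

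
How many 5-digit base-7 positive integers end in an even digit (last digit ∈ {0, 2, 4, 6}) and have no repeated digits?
Last∈{0,2,4,6}. Last=0: 360. Last nonzero: 3×5×P(5,3) = 900. Total = 1260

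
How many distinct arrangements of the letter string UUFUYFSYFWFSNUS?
15! / (2! × 1! × 4! × 4! × 1! × 3!) = 189189000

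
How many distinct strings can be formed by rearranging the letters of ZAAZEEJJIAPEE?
13! / (2! × 2! × 1! × 3! × 1! × 4!) = 10810800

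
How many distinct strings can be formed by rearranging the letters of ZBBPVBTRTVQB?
12! / (1! × 2! × 1! × 2! × 1! × 1! × 4!) = 4989600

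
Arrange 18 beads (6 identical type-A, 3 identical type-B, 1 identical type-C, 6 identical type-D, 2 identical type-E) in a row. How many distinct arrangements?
18! / (6! × 3! × 1! × 6! × 2!) = 1029188160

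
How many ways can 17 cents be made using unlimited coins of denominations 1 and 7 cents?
Coefficient of x^17 in 1/(1-x^1) · 1/(1-x^7). Use j coins of 7 for j = 0..⌊17/7⌋ = 2, the rest in 1s: 2 + 1 = 3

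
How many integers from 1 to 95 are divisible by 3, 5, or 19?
⌊95/3⌋+⌊95/5⌋+⌊95/19⌋ - ⌊95/15⌋-⌊95/57⌋-⌊95/95⌋ + ⌊95/285⌋ = 31+19+5 - 6-1-1 + 0 = 47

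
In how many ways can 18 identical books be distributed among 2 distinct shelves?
C(18+2-1, 2-1) = C(19, 1) = 19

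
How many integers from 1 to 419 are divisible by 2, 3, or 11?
⌊419/2⌋+⌊419/3⌋+⌊419/11⌋ - ⌊419/6⌋-⌊419/22⌋-⌊419/33⌋ + ⌊419/66⌋ = 209+139+38 - 69-19-12 + 6 = 292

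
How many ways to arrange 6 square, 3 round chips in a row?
9! / (6! × 3!) = 84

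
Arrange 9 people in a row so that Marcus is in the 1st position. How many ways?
Fix one position: (9-1)! = 40320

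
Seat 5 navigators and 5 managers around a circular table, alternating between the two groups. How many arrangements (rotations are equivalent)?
Fix one of the navigators: (5-1)! ways for the remaining navigators, × 5! ways for the managers = 24 × 120 = 2880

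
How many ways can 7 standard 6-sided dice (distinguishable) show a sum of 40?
Coefficient of x^40 in (x + x² + ... + x^6)^7. By inclusion-exclusion on dice exceeding 6: Σ_j (-1)^j C(7,j)·C(40-1-6j, 6) = C(7,0)·C(39,6) - C(7,1)·C(33,6) + C(7,2)·C(27,6) - C(7,3)·C(21,6) + C(7,4)·C(15,6) - C(7,5)·C(9,6) = 1·3262623 - 7·1107568 + 21·296010 - 35·54264 + 35·5005 - 21·84 = 28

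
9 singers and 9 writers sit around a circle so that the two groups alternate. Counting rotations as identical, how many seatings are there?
Fix one of the singers: (9-1)! ways for the remaining singers, × 9! ways for the writers = 40320 × 362880 = 14631321600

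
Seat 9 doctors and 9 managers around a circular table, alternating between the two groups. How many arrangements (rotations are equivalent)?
Fix one of the doctors: (9-1)! ways for the remaining doctors, × 9! ways for the managers = 40320 × 362880 = 14631321600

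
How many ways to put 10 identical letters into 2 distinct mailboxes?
C(10+2-1, 2-1) = C(11, 1) = 11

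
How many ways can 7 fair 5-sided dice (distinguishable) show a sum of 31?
Coefficient of x^31 in (x + x² + ... + x^5)^7. By inclusion-exclusion on dice exceeding 5: Σ_j (-1)^j C(7,j)·C(31-1-5j, 6) = C(7,0)·C(30,6) - C(7,1)·C(25,6) + C(7,2)·C(20,6) - C(7,3)·C(15,6) + C(7,4)·C(10,6) = 1·593775 - 7·177100 + 21·38760 - 35·5005 + 35·210 = 210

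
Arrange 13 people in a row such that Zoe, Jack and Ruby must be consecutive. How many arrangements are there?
Treat the 3 as one block: (13-3+1)! × 3! = 39916800 × 6 = 239500800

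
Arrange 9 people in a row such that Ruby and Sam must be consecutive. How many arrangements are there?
Treat the 2 as one block: (9-2+1)! × 2! = 40320 × 2 = 80640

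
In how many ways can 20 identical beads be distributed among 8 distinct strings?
C(20+8-1, 8-1) = C(27, 7) = 888030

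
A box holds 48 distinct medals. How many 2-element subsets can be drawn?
C(48,2) = 48!/(2!×46!) = 1128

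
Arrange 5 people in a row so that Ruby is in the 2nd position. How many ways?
Fix one position: (5-1)! = 24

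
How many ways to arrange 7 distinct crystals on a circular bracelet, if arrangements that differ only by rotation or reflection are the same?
(7-1)!/2 = 720/2 = 360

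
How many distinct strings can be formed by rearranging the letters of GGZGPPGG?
8! / (2! × 5! × 1!) = 168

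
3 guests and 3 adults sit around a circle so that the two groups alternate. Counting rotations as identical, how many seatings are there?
Fix one of the guests: (3-1)! ways for the remaining guests, × 3! ways for the adults = 2 × 6 = 12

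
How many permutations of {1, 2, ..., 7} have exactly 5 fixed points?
Choose the 5 fixed points C(7,5) = 21, derange the rest: !2 = Σ_{j=0}^{2} (-1)^j·2!/j! = 2 - 2 + 1 = 1. Product = 21 × 1 = 21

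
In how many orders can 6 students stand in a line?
6! = 720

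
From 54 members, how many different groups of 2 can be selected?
C(54,2) = 54!/(2!×52!) = 1431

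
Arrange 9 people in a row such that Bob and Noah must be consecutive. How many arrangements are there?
Treat the 2 as one block: (9-2+1)! × 2! = 40320 × 2 = 80640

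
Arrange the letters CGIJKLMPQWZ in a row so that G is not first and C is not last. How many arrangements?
By inclusion-exclusion: 11! - 2×(11-1)! + (11-2)! = 39916800 - 7257600 + 362880 = 33022080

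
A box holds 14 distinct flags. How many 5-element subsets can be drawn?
C(14,5) = 14!/(5!×9!) = 2002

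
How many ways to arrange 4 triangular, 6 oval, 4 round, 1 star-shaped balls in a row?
15! / (4! × 6! × 4! × 1!) = 3153150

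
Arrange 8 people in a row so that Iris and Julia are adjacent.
Treat as block: (8-1)! × 2! = 5040 × 2 = 10080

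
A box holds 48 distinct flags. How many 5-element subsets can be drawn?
C(48,5) = 48!/(5!×43!) = 1712304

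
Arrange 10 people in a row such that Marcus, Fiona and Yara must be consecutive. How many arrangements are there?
Treat the 3 as one block: (10-3+1)! × 3! = 40320 × 6 = 241920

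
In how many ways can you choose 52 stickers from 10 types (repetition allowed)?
C(52+10-1, 10-1) = C(61, 9) = 17341763505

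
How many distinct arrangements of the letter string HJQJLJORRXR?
11! / (1! × 1! × 3! × 1! × 1! × 1! × 3!) = 1108800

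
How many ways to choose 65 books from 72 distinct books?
C(72,65) = 72!/(65!×7!) = 1473109704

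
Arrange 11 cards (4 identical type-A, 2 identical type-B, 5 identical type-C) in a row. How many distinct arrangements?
11! / (4! × 2! × 5!) = 6930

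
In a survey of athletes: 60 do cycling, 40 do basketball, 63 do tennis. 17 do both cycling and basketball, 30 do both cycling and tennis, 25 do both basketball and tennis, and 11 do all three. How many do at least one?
|A∪B∪C| = 60+40+63-17-30-25+11 = 102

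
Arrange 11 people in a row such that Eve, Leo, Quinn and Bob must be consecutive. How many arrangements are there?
Treat the 4 as one block: (11-4+1)! × 4! = 40320 × 24 = 967680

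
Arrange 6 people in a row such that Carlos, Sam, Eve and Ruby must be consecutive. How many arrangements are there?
Treat the 4 as one block: (6-4+1)! × 4! = 6 × 24 = 144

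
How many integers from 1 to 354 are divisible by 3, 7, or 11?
⌊354/3⌋+⌊354/7⌋+⌊354/11⌋ - ⌊354/21⌋-⌊354/33⌋-⌊354/77⌋ + ⌊354/231⌋ = 118+50+32 - 16-10-4 + 1 = 171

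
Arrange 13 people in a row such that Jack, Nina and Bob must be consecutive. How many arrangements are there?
Treat the 3 as one block: (13-3+1)! × 3! = 39916800 × 6 = 239500800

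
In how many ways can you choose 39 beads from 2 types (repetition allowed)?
C(39+2-1, 2-1) = C(40, 1) = 40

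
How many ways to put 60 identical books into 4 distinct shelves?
C(60+4-1, 4-1) = C(63, 3) = 39711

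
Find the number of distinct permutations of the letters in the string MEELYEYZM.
9! / (1! × 3! × 2! × 2! × 1!) = 15120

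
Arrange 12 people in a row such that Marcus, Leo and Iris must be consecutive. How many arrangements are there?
Treat the 3 as one block: (12-3+1)! × 3! = 3628800 × 6 = 21772800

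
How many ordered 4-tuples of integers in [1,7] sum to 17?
Coefficient of x^17 in (x + x² + ... + x^7)^4. By inclusion-exclusion on dice exceeding 7: Σ_j (-1)^j C(4,j)·C(17-1-7j, 3) = C(4,0)·C(16,3) - C(4,1)·C(9,3) = 1·560 - 4·84 = 224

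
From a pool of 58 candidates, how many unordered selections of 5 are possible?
C(58,5) = 58!/(5!×53!) = 4582116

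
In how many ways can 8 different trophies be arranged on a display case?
8! = 40320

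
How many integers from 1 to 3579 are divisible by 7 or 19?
⌊3579/7⌋ + ⌊3579/19⌋ - ⌊3579/133⌋ = 511 + 188 - 26 = 673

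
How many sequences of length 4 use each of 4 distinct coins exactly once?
4! = 24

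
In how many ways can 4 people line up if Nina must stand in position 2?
Fix one position: (4-1)! = 6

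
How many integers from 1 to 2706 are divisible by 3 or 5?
⌊2706/3⌋ + ⌊2706/5⌋ - ⌊2706/15⌋ = 902 + 541 - 180 = 1263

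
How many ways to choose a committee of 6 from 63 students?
C(63,6) = 63!/(6!×57!) = 67945521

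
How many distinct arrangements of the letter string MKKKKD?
6! / (1! × 4! × 1!) = 30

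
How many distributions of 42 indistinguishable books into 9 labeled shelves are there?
C(42+9-1, 9-1) = C(50, 8) = 536878650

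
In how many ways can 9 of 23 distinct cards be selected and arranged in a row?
P(23,9) = 23!/(23-9)! = 296541907200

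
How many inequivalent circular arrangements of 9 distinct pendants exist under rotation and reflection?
(9-1)!/2 = 40320/2 = 20160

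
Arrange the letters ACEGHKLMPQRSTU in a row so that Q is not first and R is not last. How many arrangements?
By inclusion-exclusion: 14! - 2×(14-1)! + (14-2)! = 87178291200 - 12454041600 + 479001600 = 75203251200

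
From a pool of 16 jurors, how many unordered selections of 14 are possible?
C(16,14) = 16!/(14!×2!) = 120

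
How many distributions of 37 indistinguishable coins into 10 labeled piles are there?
C(37+10-1, 10-1) = C(46, 9) = 1101716330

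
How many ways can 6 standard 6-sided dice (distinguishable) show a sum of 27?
Coefficient of x^27 in (x + x² + ... + x^6)^6. By inclusion-exclusion on dice exceeding 6: Σ_j (-1)^j C(6,j)·C(27-1-6j, 5) = C(6,0)·C(26,5) - C(6,1)·C(20,5) + C(6,2)·C(14,5) - C(6,3)·C(8,5) = 1·65780 - 6·15504 + 15·2002 - 20·56 = 1666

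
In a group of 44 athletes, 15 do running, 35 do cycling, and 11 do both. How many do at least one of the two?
|A∪B| = |A| + |B| - |A∩B| = 15 + 35 - 11 = 39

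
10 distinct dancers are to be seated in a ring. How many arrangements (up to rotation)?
Circular: fix one position, arrange the rest. (10-1)! = 362880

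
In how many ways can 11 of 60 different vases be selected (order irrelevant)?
C(60,11) = 60!/(11!×49!) = 342700125300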